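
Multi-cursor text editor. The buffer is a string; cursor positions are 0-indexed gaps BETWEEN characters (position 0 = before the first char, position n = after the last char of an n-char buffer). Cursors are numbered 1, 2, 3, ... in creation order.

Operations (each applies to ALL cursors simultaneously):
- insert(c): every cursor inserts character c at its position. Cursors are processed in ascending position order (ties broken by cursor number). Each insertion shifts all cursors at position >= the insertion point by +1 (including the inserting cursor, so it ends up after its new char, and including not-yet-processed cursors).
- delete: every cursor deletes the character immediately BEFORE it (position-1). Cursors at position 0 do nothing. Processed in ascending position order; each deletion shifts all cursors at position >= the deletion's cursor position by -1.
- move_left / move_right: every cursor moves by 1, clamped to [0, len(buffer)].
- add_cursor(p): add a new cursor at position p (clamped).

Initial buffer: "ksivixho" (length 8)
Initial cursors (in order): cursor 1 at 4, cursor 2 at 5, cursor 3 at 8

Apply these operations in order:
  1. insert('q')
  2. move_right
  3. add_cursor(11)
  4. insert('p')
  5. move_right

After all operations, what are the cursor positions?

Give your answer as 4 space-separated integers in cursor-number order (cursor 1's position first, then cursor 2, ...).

After op 1 (insert('q')): buffer="ksivqiqxhoq" (len 11), cursors c1@5 c2@7 c3@11, authorship ....1.2...3
After op 2 (move_right): buffer="ksivqiqxhoq" (len 11), cursors c1@6 c2@8 c3@11, authorship ....1.2...3
After op 3 (add_cursor(11)): buffer="ksivqiqxhoq" (len 11), cursors c1@6 c2@8 c3@11 c4@11, authorship ....1.2...3
After op 4 (insert('p')): buffer="ksivqipqxphoqpp" (len 15), cursors c1@7 c2@10 c3@15 c4@15, authorship ....1.12.2..334
After op 5 (move_right): buffer="ksivqipqxphoqpp" (len 15), cursors c1@8 c2@11 c3@15 c4@15, authorship ....1.12.2..334

Answer: 8 11 15 15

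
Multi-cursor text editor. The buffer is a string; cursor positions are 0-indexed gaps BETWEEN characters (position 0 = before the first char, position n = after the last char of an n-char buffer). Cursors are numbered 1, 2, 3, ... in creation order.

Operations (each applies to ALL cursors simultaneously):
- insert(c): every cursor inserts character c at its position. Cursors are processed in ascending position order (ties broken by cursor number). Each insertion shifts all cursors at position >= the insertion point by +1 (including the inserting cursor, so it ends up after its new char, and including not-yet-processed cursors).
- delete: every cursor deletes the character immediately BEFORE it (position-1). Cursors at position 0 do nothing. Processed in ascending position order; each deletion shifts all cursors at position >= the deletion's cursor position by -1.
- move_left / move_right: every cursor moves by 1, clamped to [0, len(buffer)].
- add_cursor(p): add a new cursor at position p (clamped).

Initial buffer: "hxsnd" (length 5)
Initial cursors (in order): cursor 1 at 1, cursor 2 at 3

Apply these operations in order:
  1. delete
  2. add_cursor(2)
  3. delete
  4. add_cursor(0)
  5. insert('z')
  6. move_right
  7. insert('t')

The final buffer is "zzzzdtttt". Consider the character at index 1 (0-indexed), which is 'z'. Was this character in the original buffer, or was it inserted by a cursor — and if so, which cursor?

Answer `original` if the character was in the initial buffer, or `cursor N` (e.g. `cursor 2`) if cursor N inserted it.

After op 1 (delete): buffer="xnd" (len 3), cursors c1@0 c2@1, authorship ...
After op 2 (add_cursor(2)): buffer="xnd" (len 3), cursors c1@0 c2@1 c3@2, authorship ...
After op 3 (delete): buffer="d" (len 1), cursors c1@0 c2@0 c3@0, authorship .
After op 4 (add_cursor(0)): buffer="d" (len 1), cursors c1@0 c2@0 c3@0 c4@0, authorship .
After op 5 (insert('z')): buffer="zzzzd" (len 5), cursors c1@4 c2@4 c3@4 c4@4, authorship 1234.
After op 6 (move_right): buffer="zzzzd" (len 5), cursors c1@5 c2@5 c3@5 c4@5, authorship 1234.
After op 7 (insert('t')): buffer="zzzzdtttt" (len 9), cursors c1@9 c2@9 c3@9 c4@9, authorship 1234.1234
Authorship (.=original, N=cursor N): 1 2 3 4 . 1 2 3 4
Index 1: author = 2

Answer: cursor 2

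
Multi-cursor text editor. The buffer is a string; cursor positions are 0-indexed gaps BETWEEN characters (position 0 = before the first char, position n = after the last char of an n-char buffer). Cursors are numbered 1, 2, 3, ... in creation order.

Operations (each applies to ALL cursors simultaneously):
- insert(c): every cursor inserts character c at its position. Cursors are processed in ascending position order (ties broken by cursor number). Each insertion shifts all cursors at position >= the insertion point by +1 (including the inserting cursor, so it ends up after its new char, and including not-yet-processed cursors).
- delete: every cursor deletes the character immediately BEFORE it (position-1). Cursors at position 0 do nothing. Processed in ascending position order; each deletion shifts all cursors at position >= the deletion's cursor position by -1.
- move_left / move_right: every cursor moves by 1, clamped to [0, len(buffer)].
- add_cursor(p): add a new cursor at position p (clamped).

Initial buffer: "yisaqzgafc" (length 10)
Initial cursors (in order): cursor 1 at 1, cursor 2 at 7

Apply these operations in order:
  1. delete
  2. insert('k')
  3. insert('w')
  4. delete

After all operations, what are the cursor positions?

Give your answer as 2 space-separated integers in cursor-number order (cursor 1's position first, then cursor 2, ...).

Answer: 1 7

Derivation:
After op 1 (delete): buffer="isaqzafc" (len 8), cursors c1@0 c2@5, authorship ........
After op 2 (insert('k')): buffer="kisaqzkafc" (len 10), cursors c1@1 c2@7, authorship 1.....2...
After op 3 (insert('w')): buffer="kwisaqzkwafc" (len 12), cursors c1@2 c2@9, authorship 11.....22...
After op 4 (delete): buffer="kisaqzkafc" (len 10), cursors c1@1 c2@7, authorship 1.....2...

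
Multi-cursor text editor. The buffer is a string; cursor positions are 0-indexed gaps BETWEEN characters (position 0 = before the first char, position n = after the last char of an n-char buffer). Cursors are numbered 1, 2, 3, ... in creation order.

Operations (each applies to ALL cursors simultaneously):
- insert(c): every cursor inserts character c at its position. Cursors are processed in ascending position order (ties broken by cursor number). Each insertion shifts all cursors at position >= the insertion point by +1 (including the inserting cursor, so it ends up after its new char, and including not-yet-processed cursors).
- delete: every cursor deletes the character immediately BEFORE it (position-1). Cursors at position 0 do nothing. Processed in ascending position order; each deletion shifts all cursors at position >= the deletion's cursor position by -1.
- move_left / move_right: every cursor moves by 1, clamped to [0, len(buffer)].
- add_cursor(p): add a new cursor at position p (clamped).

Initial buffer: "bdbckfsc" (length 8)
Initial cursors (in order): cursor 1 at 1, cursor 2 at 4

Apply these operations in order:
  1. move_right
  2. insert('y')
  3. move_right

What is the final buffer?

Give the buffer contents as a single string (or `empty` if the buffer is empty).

Answer: bdybckyfsc

Derivation:
After op 1 (move_right): buffer="bdbckfsc" (len 8), cursors c1@2 c2@5, authorship ........
After op 2 (insert('y')): buffer="bdybckyfsc" (len 10), cursors c1@3 c2@7, authorship ..1...2...
After op 3 (move_right): buffer="bdybckyfsc" (len 10), cursors c1@4 c2@8, authorship ..1...2...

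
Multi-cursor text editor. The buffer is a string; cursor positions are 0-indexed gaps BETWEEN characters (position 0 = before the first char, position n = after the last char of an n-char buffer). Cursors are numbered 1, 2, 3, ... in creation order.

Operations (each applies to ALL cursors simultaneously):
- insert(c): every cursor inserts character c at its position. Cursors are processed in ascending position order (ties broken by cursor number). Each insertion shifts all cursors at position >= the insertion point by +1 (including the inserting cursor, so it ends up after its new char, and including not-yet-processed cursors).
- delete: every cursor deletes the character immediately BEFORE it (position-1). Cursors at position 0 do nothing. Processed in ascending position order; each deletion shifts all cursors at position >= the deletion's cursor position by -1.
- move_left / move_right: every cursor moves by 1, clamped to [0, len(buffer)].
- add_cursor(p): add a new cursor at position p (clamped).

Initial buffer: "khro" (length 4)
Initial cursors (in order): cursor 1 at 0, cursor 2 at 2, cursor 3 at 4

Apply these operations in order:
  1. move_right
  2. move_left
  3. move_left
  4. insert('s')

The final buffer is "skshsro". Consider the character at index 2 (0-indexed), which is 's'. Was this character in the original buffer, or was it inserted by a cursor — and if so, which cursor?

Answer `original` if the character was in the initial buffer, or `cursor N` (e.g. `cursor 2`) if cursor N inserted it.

Answer: cursor 2

Derivation:
After op 1 (move_right): buffer="khro" (len 4), cursors c1@1 c2@3 c3@4, authorship ....
After op 2 (move_left): buffer="khro" (len 4), cursors c1@0 c2@2 c3@3, authorship ....
After op 3 (move_left): buffer="khro" (len 4), cursors c1@0 c2@1 c3@2, authorship ....
After op 4 (insert('s')): buffer="skshsro" (len 7), cursors c1@1 c2@3 c3@5, authorship 1.2.3..
Authorship (.=original, N=cursor N): 1 . 2 . 3 . .
Index 2: author = 2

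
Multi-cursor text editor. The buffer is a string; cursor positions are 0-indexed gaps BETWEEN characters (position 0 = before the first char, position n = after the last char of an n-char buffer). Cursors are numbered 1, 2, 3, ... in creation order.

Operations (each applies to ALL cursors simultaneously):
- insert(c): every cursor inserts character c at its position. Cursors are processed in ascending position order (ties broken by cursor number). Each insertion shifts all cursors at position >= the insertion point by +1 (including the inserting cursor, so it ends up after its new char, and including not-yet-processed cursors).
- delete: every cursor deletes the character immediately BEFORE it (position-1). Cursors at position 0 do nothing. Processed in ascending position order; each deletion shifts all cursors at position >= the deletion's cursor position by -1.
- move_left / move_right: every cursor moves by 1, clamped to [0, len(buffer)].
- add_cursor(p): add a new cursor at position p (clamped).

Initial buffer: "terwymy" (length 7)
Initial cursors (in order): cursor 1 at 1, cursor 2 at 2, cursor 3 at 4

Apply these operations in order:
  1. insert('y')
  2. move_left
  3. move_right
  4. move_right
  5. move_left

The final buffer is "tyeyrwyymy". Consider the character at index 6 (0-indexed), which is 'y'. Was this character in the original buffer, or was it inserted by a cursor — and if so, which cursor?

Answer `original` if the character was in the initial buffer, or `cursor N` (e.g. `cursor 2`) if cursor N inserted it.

After op 1 (insert('y')): buffer="tyeyrwyymy" (len 10), cursors c1@2 c2@4 c3@7, authorship .1.2..3...
After op 2 (move_left): buffer="tyeyrwyymy" (len 10), cursors c1@1 c2@3 c3@6, authorship .1.2..3...
After op 3 (move_right): buffer="tyeyrwyymy" (len 10), cursors c1@2 c2@4 c3@7, authorship .1.2..3...
After op 4 (move_right): buffer="tyeyrwyymy" (len 10), cursors c1@3 c2@5 c3@8, authorship .1.2..3...
After op 5 (move_left): buffer="tyeyrwyymy" (len 10), cursors c1@2 c2@4 c3@7, authorship .1.2..3...
Authorship (.=original, N=cursor N): . 1 . 2 . . 3 . . .
Index 6: author = 3

Answer: cursor 3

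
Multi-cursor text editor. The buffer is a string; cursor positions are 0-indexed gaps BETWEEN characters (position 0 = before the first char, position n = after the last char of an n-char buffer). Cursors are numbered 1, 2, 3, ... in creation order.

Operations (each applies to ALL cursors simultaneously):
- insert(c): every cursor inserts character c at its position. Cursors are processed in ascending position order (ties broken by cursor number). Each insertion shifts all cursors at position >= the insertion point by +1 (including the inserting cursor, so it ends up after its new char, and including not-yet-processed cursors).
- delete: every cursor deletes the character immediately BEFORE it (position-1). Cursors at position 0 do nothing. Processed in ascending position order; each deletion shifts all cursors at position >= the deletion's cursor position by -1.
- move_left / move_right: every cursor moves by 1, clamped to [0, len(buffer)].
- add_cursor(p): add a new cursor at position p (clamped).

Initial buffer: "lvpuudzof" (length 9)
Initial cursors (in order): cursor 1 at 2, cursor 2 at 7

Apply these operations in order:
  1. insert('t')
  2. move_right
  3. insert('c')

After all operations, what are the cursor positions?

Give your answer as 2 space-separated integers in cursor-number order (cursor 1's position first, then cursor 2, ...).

Answer: 5 12

Derivation:
After op 1 (insert('t')): buffer="lvtpuudztof" (len 11), cursors c1@3 c2@9, authorship ..1.....2..
After op 2 (move_right): buffer="lvtpuudztof" (len 11), cursors c1@4 c2@10, authorship ..1.....2..
After op 3 (insert('c')): buffer="lvtpcuudztocf" (len 13), cursors c1@5 c2@12, authorship ..1.1....2.2.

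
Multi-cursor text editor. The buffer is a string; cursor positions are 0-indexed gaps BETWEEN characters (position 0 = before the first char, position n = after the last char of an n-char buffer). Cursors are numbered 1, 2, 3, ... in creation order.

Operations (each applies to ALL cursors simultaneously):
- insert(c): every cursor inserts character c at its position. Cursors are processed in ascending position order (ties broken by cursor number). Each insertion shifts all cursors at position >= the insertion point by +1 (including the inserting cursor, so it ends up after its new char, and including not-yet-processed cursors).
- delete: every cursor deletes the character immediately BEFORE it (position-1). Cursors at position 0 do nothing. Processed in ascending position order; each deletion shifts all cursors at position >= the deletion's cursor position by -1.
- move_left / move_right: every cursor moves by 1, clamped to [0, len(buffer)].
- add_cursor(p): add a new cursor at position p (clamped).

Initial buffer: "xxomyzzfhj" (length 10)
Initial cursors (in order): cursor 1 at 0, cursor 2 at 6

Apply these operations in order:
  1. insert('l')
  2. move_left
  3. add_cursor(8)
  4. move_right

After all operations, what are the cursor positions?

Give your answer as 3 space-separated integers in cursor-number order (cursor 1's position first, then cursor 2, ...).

After op 1 (insert('l')): buffer="lxxomyzlzfhj" (len 12), cursors c1@1 c2@8, authorship 1......2....
After op 2 (move_left): buffer="lxxomyzlzfhj" (len 12), cursors c1@0 c2@7, authorship 1......2....
After op 3 (add_cursor(8)): buffer="lxxomyzlzfhj" (len 12), cursors c1@0 c2@7 c3@8, authorship 1......2....
After op 4 (move_right): buffer="lxxomyzlzfhj" (len 12), cursors c1@1 c2@8 c3@9, authorship 1......2....

Answer: 1 8 9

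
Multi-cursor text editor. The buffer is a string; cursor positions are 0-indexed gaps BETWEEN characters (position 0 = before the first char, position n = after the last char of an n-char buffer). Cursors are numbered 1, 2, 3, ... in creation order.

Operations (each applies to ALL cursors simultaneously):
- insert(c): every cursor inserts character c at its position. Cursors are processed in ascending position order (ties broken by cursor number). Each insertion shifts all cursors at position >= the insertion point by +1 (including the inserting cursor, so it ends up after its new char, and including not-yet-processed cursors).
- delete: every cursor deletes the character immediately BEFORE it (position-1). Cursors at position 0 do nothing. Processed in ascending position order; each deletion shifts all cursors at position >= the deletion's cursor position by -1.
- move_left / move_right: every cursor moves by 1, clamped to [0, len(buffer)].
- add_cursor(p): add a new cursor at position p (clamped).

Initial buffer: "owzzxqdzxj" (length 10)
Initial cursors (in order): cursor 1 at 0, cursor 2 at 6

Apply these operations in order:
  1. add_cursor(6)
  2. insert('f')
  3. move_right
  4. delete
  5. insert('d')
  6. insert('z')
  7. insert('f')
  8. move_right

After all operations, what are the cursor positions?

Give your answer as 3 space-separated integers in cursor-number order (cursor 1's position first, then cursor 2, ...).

After op 1 (add_cursor(6)): buffer="owzzxqdzxj" (len 10), cursors c1@0 c2@6 c3@6, authorship ..........
After op 2 (insert('f')): buffer="fowzzxqffdzxj" (len 13), cursors c1@1 c2@9 c3@9, authorship 1......23....
After op 3 (move_right): buffer="fowzzxqffdzxj" (len 13), cursors c1@2 c2@10 c3@10, authorship 1......23....
After op 4 (delete): buffer="fwzzxqfzxj" (len 10), cursors c1@1 c2@7 c3@7, authorship 1.....2...
After op 5 (insert('d')): buffer="fdwzzxqfddzxj" (len 13), cursors c1@2 c2@10 c3@10, authorship 11.....223...
After op 6 (insert('z')): buffer="fdzwzzxqfddzzzxj" (len 16), cursors c1@3 c2@13 c3@13, authorship 111.....22323...
After op 7 (insert('f')): buffer="fdzfwzzxqfddzzffzxj" (len 19), cursors c1@4 c2@16 c3@16, authorship 1111.....2232323...
After op 8 (move_right): buffer="fdzfwzzxqfddzzffzxj" (len 19), cursors c1@5 c2@17 c3@17, authorship 1111.....2232323...

Answer: 5 17 17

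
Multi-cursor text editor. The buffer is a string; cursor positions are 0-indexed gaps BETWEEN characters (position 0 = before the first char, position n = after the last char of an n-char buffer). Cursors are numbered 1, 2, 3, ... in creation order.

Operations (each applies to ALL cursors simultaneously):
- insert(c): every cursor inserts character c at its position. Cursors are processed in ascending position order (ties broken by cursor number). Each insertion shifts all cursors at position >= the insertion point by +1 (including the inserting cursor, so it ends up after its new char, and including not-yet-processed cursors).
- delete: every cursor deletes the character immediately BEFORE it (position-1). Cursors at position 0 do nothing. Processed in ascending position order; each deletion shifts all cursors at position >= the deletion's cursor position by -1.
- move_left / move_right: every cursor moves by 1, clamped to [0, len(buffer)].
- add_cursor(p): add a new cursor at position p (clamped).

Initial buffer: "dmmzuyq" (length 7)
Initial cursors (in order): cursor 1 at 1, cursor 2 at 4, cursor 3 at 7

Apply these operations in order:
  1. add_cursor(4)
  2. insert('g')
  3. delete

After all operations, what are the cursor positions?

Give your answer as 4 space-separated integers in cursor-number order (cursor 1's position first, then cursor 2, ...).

Answer: 1 4 7 4

Derivation:
After op 1 (add_cursor(4)): buffer="dmmzuyq" (len 7), cursors c1@1 c2@4 c4@4 c3@7, authorship .......
After op 2 (insert('g')): buffer="dgmmzgguyqg" (len 11), cursors c1@2 c2@7 c4@7 c3@11, authorship .1...24...3
After op 3 (delete): buffer="dmmzuyq" (len 7), cursors c1@1 c2@4 c4@4 c3@7, authorship .......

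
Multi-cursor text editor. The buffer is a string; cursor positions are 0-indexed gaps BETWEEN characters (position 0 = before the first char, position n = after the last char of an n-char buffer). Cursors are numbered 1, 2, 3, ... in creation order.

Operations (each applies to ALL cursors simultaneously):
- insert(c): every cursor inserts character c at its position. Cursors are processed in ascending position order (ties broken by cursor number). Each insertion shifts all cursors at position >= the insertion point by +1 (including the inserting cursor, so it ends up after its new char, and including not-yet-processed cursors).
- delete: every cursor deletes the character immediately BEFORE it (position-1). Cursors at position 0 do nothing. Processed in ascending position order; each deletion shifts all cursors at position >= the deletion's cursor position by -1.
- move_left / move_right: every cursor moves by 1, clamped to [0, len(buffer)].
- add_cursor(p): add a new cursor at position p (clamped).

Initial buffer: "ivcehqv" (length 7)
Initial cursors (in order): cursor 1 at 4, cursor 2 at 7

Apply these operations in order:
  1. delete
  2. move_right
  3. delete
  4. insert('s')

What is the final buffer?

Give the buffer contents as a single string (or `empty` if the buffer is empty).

Answer: ivcss

Derivation:
After op 1 (delete): buffer="ivchq" (len 5), cursors c1@3 c2@5, authorship .....
After op 2 (move_right): buffer="ivchq" (len 5), cursors c1@4 c2@5, authorship .....
After op 3 (delete): buffer="ivc" (len 3), cursors c1@3 c2@3, authorship ...
After op 4 (insert('s')): buffer="ivcss" (len 5), cursors c1@5 c2@5, authorship ...12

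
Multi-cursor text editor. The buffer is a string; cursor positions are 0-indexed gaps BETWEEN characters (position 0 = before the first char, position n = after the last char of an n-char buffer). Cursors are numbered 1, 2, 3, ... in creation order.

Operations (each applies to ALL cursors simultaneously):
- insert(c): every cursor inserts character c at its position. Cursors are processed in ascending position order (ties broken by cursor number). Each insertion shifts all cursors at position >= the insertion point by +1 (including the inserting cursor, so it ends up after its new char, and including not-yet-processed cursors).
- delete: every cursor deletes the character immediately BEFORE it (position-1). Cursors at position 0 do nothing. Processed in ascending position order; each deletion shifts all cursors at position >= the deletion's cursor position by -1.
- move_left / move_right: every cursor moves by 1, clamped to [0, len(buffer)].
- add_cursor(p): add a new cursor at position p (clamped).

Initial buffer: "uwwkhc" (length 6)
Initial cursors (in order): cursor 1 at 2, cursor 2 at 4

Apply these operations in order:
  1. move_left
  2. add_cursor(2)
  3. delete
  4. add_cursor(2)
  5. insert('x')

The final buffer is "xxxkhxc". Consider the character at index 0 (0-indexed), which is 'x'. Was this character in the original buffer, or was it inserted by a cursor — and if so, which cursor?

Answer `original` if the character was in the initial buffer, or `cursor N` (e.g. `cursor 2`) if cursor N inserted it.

Answer: cursor 1

Derivation:
After op 1 (move_left): buffer="uwwkhc" (len 6), cursors c1@1 c2@3, authorship ......
After op 2 (add_cursor(2)): buffer="uwwkhc" (len 6), cursors c1@1 c3@2 c2@3, authorship ......
After op 3 (delete): buffer="khc" (len 3), cursors c1@0 c2@0 c3@0, authorship ...
After op 4 (add_cursor(2)): buffer="khc" (len 3), cursors c1@0 c2@0 c3@0 c4@2, authorship ...
After op 5 (insert('x')): buffer="xxxkhxc" (len 7), cursors c1@3 c2@3 c3@3 c4@6, authorship 123..4.
Authorship (.=original, N=cursor N): 1 2 3 . . 4 .
Index 0: author = 1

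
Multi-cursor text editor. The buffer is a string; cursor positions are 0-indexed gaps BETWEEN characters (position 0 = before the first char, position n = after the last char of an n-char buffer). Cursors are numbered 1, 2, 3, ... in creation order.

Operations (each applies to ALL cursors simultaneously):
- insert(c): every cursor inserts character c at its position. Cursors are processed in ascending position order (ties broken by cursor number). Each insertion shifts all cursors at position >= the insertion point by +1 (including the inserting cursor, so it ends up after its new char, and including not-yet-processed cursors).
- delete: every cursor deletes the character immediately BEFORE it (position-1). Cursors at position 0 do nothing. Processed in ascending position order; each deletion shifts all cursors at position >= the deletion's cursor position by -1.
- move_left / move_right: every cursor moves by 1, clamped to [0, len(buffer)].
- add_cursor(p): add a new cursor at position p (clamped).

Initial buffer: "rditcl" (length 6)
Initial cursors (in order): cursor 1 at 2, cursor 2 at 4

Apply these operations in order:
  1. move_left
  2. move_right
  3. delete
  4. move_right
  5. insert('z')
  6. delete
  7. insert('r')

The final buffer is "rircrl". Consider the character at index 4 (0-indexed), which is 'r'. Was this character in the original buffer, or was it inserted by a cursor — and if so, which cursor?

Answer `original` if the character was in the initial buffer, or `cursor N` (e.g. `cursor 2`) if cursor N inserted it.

Answer: cursor 2

Derivation:
After op 1 (move_left): buffer="rditcl" (len 6), cursors c1@1 c2@3, authorship ......
After op 2 (move_right): buffer="rditcl" (len 6), cursors c1@2 c2@4, authorship ......
After op 3 (delete): buffer="ricl" (len 4), cursors c1@1 c2@2, authorship ....
After op 4 (move_right): buffer="ricl" (len 4), cursors c1@2 c2@3, authorship ....
After op 5 (insert('z')): buffer="rizczl" (len 6), cursors c1@3 c2@5, authorship ..1.2.
After op 6 (delete): buffer="ricl" (len 4), cursors c1@2 c2@3, authorship ....
After op 7 (insert('r')): buffer="rircrl" (len 6), cursors c1@3 c2@5, authorship ..1.2.
Authorship (.=original, N=cursor N): . . 1 . 2 .
Index 4: author = 2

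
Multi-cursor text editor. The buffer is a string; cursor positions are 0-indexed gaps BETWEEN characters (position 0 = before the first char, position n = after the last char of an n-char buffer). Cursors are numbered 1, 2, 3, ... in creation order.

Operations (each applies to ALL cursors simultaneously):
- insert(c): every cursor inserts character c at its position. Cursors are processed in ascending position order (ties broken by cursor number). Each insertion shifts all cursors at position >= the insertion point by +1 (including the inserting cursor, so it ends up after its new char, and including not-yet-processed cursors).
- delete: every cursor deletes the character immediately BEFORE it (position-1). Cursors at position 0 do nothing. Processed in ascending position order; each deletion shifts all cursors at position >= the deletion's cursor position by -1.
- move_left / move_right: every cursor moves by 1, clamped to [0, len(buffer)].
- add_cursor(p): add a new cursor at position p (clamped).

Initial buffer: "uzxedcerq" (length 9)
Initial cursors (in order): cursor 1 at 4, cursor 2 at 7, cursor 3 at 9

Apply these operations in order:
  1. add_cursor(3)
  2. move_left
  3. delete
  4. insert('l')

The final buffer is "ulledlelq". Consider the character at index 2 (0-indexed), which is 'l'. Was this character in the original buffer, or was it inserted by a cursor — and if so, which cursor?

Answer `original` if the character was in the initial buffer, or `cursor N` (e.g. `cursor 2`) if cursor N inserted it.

After op 1 (add_cursor(3)): buffer="uzxedcerq" (len 9), cursors c4@3 c1@4 c2@7 c3@9, authorship .........
After op 2 (move_left): buffer="uzxedcerq" (len 9), cursors c4@2 c1@3 c2@6 c3@8, authorship .........
After op 3 (delete): buffer="uedeq" (len 5), cursors c1@1 c4@1 c2@3 c3@4, authorship .....
After op 4 (insert('l')): buffer="ulledlelq" (len 9), cursors c1@3 c4@3 c2@6 c3@8, authorship .14..2.3.
Authorship (.=original, N=cursor N): . 1 4 . . 2 . 3 .
Index 2: author = 4

Answer: cursor 4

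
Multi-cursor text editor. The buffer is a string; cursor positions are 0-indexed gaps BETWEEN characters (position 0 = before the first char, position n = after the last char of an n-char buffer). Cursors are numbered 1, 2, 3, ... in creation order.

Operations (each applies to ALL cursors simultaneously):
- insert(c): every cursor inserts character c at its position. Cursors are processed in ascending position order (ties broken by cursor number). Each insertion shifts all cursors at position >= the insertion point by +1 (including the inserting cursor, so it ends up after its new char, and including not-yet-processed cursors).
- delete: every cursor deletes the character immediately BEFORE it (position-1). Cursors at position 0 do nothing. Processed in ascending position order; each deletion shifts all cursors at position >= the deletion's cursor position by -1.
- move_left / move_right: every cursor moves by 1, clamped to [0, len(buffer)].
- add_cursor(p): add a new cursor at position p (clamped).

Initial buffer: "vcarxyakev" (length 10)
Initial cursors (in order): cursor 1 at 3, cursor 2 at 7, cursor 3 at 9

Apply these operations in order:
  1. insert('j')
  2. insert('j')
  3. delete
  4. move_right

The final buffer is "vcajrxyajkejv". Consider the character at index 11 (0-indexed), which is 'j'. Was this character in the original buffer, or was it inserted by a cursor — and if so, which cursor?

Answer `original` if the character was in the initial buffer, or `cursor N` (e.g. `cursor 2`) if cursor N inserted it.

After op 1 (insert('j')): buffer="vcajrxyajkejv" (len 13), cursors c1@4 c2@9 c3@12, authorship ...1....2..3.
After op 2 (insert('j')): buffer="vcajjrxyajjkejjv" (len 16), cursors c1@5 c2@11 c3@15, authorship ...11....22..33.
After op 3 (delete): buffer="vcajrxyajkejv" (len 13), cursors c1@4 c2@9 c3@12, authorship ...1....2..3.
After op 4 (move_right): buffer="vcajrxyajkejv" (len 13), cursors c1@5 c2@10 c3@13, authorship ...1....2..3.
Authorship (.=original, N=cursor N): . . . 1 . . . . 2 . . 3 .
Index 11: author = 3

Answer: cursor 3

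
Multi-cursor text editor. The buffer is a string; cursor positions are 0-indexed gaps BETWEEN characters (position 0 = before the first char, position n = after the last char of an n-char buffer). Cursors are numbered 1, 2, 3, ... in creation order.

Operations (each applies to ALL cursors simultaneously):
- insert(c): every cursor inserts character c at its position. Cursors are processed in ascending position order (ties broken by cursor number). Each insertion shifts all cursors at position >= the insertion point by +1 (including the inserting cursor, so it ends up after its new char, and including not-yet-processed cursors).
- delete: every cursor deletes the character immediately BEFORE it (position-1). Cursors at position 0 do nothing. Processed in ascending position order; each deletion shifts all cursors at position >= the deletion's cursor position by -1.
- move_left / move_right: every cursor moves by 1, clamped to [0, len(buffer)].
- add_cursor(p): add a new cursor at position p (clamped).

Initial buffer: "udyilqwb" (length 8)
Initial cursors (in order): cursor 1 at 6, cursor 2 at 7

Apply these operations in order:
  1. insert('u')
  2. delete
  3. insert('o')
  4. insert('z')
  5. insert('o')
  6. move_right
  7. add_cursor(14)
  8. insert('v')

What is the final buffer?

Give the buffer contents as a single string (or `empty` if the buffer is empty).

After op 1 (insert('u')): buffer="udyilquwub" (len 10), cursors c1@7 c2@9, authorship ......1.2.
After op 2 (delete): buffer="udyilqwb" (len 8), cursors c1@6 c2@7, authorship ........
After op 3 (insert('o')): buffer="udyilqowob" (len 10), cursors c1@7 c2@9, authorship ......1.2.
After op 4 (insert('z')): buffer="udyilqozwozb" (len 12), cursors c1@8 c2@11, authorship ......11.22.
After op 5 (insert('o')): buffer="udyilqozowozob" (len 14), cursors c1@9 c2@13, authorship ......111.222.
After op 6 (move_right): buffer="udyilqozowozob" (len 14), cursors c1@10 c2@14, authorship ......111.222.
After op 7 (add_cursor(14)): buffer="udyilqozowozob" (len 14), cursors c1@10 c2@14 c3@14, authorship ......111.222.
After op 8 (insert('v')): buffer="udyilqozowvozobvv" (len 17), cursors c1@11 c2@17 c3@17, authorship ......111.1222.23

Answer: udyilqozowvozobvv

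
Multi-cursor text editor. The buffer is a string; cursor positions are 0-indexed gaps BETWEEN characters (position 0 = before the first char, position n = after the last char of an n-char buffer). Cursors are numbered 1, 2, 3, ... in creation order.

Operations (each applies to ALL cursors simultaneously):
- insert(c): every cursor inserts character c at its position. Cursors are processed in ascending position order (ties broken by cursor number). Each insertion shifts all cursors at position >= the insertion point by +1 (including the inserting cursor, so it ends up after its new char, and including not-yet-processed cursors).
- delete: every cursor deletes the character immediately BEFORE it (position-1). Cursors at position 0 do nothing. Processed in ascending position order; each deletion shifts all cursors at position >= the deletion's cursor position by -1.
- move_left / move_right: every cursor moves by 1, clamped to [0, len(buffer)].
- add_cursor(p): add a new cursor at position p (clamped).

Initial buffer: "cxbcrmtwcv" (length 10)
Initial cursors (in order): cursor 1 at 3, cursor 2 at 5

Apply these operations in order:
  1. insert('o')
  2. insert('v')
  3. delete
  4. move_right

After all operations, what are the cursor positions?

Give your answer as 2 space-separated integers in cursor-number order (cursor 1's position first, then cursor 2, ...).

Answer: 5 8

Derivation:
After op 1 (insert('o')): buffer="cxbocromtwcv" (len 12), cursors c1@4 c2@7, authorship ...1..2.....
After op 2 (insert('v')): buffer="cxbovcrovmtwcv" (len 14), cursors c1@5 c2@9, authorship ...11..22.....
After op 3 (delete): buffer="cxbocromtwcv" (len 12), cursors c1@4 c2@7, authorship ...1..2.....
After op 4 (move_right): buffer="cxbocromtwcv" (len 12), cursors c1@5 c2@8, authorship ...1..2.....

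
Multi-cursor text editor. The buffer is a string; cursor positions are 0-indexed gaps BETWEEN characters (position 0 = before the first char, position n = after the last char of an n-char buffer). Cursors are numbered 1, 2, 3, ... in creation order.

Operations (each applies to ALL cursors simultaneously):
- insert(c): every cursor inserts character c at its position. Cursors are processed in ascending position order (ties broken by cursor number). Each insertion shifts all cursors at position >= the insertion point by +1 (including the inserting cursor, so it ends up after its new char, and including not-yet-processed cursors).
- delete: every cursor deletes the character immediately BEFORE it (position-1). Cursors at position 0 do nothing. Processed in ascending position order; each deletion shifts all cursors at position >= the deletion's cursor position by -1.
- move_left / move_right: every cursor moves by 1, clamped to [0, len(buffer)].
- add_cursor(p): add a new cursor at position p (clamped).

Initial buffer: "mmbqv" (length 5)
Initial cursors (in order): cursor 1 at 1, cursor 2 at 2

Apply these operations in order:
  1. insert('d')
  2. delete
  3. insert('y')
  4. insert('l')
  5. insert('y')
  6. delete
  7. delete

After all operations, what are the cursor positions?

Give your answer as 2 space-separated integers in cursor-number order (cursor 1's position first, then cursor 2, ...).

Answer: 2 4

Derivation:
After op 1 (insert('d')): buffer="mdmdbqv" (len 7), cursors c1@2 c2@4, authorship .1.2...
After op 2 (delete): buffer="mmbqv" (len 5), cursors c1@1 c2@2, authorship .....
After op 3 (insert('y')): buffer="mymybqv" (len 7), cursors c1@2 c2@4, authorship .1.2...
After op 4 (insert('l')): buffer="mylmylbqv" (len 9), cursors c1@3 c2@6, authorship .11.22...
After op 5 (insert('y')): buffer="mylymylybqv" (len 11), cursors c1@4 c2@8, authorship .111.222...
After op 6 (delete): buffer="mylmylbqv" (len 9), cursors c1@3 c2@6, authorship .11.22...
After op 7 (delete): buffer="mymybqv" (len 7), cursors c1@2 c2@4, authorship .1.2...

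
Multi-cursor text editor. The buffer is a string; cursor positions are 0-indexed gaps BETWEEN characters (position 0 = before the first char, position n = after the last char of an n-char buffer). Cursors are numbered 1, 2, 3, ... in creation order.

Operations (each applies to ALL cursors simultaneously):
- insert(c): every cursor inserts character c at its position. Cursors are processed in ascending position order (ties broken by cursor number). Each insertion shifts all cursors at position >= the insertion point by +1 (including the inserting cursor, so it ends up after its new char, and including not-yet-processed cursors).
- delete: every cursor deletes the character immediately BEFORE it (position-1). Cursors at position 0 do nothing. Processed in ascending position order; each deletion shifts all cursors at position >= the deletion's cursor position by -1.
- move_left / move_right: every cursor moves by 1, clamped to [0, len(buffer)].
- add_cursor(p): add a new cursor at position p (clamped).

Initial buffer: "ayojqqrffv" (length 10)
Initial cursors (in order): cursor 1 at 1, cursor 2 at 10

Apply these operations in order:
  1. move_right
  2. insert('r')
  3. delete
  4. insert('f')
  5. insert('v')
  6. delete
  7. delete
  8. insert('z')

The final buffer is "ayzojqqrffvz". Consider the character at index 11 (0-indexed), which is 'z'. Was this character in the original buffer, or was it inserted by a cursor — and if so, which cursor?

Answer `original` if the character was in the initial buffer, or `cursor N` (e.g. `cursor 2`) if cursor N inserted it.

After op 1 (move_right): buffer="ayojqqrffv" (len 10), cursors c1@2 c2@10, authorship ..........
After op 2 (insert('r')): buffer="ayrojqqrffvr" (len 12), cursors c1@3 c2@12, authorship ..1........2
After op 3 (delete): buffer="ayojqqrffv" (len 10), cursors c1@2 c2@10, authorship ..........
After op 4 (insert('f')): buffer="ayfojqqrffvf" (len 12), cursors c1@3 c2@12, authorship ..1........2
After op 5 (insert('v')): buffer="ayfvojqqrffvfv" (len 14), cursors c1@4 c2@14, authorship ..11........22
After op 6 (delete): buffer="ayfojqqrffvf" (len 12), cursors c1@3 c2@12, authorship ..1........2
After op 7 (delete): buffer="ayojqqrffv" (len 10), cursors c1@2 c2@10, authorship ..........
After op 8 (insert('z')): buffer="ayzojqqrffvz" (len 12), cursors c1@3 c2@12, authorship ..1........2
Authorship (.=original, N=cursor N): . . 1 . . . . . . . . 2
Index 11: author = 2

Answer: cursor 2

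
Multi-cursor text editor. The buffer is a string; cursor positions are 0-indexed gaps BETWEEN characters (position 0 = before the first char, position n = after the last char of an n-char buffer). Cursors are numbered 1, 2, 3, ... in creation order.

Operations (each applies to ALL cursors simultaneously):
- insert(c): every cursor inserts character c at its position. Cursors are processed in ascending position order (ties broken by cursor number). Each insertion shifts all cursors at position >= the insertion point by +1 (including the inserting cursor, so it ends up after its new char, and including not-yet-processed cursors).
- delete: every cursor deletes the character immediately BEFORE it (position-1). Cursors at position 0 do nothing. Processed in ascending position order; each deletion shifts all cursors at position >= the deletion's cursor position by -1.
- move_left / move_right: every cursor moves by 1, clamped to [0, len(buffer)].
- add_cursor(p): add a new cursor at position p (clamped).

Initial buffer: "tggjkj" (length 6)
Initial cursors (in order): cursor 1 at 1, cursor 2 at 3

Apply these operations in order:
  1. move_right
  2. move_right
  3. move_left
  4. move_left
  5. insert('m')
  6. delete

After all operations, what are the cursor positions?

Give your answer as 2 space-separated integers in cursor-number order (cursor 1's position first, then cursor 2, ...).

Answer: 1 3

Derivation:
After op 1 (move_right): buffer="tggjkj" (len 6), cursors c1@2 c2@4, authorship ......
After op 2 (move_right): buffer="tggjkj" (len 6), cursors c1@3 c2@5, authorship ......
After op 3 (move_left): buffer="tggjkj" (len 6), cursors c1@2 c2@4, authorship ......
After op 4 (move_left): buffer="tggjkj" (len 6), cursors c1@1 c2@3, authorship ......
After op 5 (insert('m')): buffer="tmggmjkj" (len 8), cursors c1@2 c2@5, authorship .1..2...
After op 6 (delete): buffer="tggjkj" (len 6), cursors c1@1 c2@3, authorship ......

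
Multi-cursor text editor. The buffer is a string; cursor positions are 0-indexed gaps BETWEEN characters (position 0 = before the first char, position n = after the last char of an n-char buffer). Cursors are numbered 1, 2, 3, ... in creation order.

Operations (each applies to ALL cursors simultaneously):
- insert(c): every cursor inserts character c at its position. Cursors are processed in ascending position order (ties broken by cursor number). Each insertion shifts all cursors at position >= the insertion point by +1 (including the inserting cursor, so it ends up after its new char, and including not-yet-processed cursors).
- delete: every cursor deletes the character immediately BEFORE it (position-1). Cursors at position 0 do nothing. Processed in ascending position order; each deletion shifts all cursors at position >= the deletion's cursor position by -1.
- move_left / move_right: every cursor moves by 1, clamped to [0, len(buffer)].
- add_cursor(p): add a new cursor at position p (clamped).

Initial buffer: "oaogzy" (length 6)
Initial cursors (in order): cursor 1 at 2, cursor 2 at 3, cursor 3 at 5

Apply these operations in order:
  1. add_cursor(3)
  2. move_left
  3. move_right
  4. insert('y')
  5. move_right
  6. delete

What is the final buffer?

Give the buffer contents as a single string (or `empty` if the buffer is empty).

After op 1 (add_cursor(3)): buffer="oaogzy" (len 6), cursors c1@2 c2@3 c4@3 c3@5, authorship ......
After op 2 (move_left): buffer="oaogzy" (len 6), cursors c1@1 c2@2 c4@2 c3@4, authorship ......
After op 3 (move_right): buffer="oaogzy" (len 6), cursors c1@2 c2@3 c4@3 c3@5, authorship ......
After op 4 (insert('y')): buffer="oayoyygzyy" (len 10), cursors c1@3 c2@6 c4@6 c3@9, authorship ..1.24..3.
After op 5 (move_right): buffer="oayoyygzyy" (len 10), cursors c1@4 c2@7 c4@7 c3@10, authorship ..1.24..3.
After op 6 (delete): buffer="oayyzy" (len 6), cursors c1@3 c2@4 c4@4 c3@6, authorship ..12.3

Answer: oayyzy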